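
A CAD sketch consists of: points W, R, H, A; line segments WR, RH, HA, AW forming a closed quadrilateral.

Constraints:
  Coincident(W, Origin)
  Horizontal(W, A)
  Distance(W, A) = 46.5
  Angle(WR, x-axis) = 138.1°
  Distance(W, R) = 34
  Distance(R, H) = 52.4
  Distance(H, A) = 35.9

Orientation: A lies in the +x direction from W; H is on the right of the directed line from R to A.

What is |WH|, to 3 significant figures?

18.4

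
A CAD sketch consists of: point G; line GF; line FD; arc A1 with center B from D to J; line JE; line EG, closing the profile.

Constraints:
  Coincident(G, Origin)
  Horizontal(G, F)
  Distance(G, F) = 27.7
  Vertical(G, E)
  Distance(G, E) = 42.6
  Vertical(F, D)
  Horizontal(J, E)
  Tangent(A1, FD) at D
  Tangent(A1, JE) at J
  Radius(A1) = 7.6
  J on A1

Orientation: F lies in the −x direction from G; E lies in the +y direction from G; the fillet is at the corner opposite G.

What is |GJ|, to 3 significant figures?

47.1

G is at the origin; G and F share the same y with |GF| = 27.7 and F on the −x side, so F = (-27.7, 0.00). G and E share the same x with |GE| = 42.6 and E on the +y side, so E = (0.00, 42.6). The virtual corner opposite G is at (-27.7, 42.6). A1 meets FD tangentially, so BD is at right angles to FD and the tangent condition forces BJ to be normal to JE, with radius 7.6, so the center B sits 7.6 in from both sides at B = (-20.1, 35.0). That places the tangent points at D = (-27.7, 35.0) on FD and J = (-20.1, 42.6) on JE. Then |GJ| = |J − G| = 47.1.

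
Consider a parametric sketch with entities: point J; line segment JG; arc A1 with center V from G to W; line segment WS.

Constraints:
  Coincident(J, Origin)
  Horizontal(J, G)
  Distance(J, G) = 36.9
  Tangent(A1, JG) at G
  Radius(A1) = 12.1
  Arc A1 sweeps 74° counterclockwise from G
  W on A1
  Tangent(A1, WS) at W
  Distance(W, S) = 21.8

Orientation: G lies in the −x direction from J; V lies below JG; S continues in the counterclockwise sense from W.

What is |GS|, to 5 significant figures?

34.561

On A1, G sits at bearing 90° from V; a 74° counterclockwise sweep puts W at bearing 164°, so W = V + 12.1·(cos 164°, sin 164°) = (-48.531, -8.7648). Since A1 is tangent to WS there, VW ⟂ WS, so WS runs along (−sin 164°, cos 164°); with |WS| = 21.8, S = (-54.540, -29.720). Then |GS| = |S − G| = 34.561.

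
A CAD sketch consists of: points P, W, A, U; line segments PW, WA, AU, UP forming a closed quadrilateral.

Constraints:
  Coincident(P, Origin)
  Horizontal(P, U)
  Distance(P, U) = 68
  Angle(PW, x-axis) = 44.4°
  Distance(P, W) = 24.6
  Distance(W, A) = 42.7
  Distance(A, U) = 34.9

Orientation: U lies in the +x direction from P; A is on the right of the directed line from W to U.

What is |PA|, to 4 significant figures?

43.80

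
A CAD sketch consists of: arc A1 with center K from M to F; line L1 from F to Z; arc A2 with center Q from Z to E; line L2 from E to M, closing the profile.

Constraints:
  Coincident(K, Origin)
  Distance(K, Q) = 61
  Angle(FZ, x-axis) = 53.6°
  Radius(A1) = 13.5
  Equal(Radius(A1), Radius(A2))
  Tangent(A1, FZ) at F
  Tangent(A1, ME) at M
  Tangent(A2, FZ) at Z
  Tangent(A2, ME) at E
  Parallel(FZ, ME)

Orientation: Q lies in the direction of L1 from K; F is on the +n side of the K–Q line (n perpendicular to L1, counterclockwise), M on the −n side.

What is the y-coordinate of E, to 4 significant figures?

41.09

The slot axis is L1's direction at 53.6°, so u = (cos 53.6°, sin 53.6°) = (0.5934, 0.8049) and n = (−sin 53.6°, cos 53.6°) = (-0.8049, 0.5934). K is at the origin and Q lies 61.0 along u from K, so Q = 61.0·u = (36.20, 49.10). Tangency of A1 to both parallel lines with radius 13.5 puts F and M at K ± 13.5·n: F = (-10.87, 8.011), M = (10.87, -8.011). Equal radii place Z and E the same way about Q: Z = Q + 13.5·n = (25.33, 57.11), E = Q − 13.5·n = (47.06, 41.09). So E.y = 41.09.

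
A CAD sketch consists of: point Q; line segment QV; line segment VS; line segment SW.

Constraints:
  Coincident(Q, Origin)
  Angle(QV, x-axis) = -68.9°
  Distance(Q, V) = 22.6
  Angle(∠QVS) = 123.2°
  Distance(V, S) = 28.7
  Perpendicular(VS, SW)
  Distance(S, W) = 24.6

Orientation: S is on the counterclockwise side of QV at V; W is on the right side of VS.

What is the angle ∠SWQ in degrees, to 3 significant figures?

43.4°

Q is at the origin; QV runs at -68.9° with length 22.6, so V = 22.6·(cos -68.9°, sin -68.9°) = (8.14, -21.1). ∠QVS = 123.2°, so VS runs at -68.9° + (180° − 123.2°) = -12.1° from the x-axis; with |VS| = 28.7, S = V + 28.7·(cos -12.1°, sin -12.1°) = (36.2, -27.1). The perpendicularity gives SW at right angles to VS; with |SW| = 24.6 on the right of VS, W = S + 24.6·(-0.210, -0.978) = (31.0, -51.2). Then cos ∠SWQ = WS·WQ / (|WS||WQ|), giving 43.4°.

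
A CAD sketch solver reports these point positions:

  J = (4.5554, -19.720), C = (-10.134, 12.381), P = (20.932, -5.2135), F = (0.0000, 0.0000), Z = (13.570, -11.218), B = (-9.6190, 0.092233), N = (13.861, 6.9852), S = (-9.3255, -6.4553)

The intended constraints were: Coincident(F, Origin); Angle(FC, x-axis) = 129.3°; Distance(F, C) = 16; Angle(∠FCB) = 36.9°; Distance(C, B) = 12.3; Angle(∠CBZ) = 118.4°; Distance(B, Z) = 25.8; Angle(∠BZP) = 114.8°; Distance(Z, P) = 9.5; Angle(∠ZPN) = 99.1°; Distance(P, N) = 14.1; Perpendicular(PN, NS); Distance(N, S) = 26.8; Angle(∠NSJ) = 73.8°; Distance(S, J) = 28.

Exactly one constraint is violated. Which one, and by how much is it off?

Distance(S, J) = 28 — off by 8.80.

F = (0.00, 0.00) ✓; FC at 129.3° ✓; |FC| = 16.00 ✓; ∠FCB = 36.90° ✓; |CB| = 12.30 ✓; ∠CBZ = 118.4° ✓; |BZ| = 25.80 ✓; ∠BZP = 114.8° ✓; |ZP| = 9.500 ✓; ∠ZPN = 99.10° ✓; |PN| = 14.10 ✓; ∠(PN, NS) = 90.00° ✓; |NS| = 26.80 ✓; ∠NSJ = 73.80° ✓; |SJ| = 19.20 ✗.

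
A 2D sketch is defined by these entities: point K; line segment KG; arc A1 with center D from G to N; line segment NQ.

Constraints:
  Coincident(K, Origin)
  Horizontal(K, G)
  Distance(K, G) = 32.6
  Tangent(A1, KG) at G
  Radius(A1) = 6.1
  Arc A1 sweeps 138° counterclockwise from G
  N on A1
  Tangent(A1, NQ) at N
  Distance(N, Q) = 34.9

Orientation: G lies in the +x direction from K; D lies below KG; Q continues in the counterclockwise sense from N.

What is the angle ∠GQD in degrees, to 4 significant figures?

5.343°

K is at the origin; KG is horizontal with |KG| = 32.6 and G on the +x side, so G = (32.60, 0.000). Since A1 is tangent to KG there, DG ⟂ KG, so D = G + (0, -6.1) = (32.60, -6.100). On A1, G sits at bearing 90° from D; a 138° counterclockwise sweep puts N at bearing 228°, so N = D + 6.1·(cos 228°, sin 228°) = (28.52, -10.63). Since A1 is tangent to NQ there, DN ⟂ NQ, so NQ runs along (−sin 228°, cos 228°); with |NQ| = 34.9, Q = (54.45, -33.99). Then cos ∠GQD = QG·QD / (|QG||QD|), giving 5.343°.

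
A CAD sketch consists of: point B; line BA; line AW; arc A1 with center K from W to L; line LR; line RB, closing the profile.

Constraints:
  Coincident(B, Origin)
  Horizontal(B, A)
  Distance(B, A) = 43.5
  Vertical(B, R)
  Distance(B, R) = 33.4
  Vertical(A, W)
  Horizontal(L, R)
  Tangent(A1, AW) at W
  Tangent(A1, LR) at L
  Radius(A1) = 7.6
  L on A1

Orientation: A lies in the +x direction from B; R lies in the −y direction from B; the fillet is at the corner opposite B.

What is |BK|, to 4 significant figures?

44.21

B and R share the same x with |BR| = 33.4 and R on the −y side, so R = (0.000, -33.40). The virtual corner opposite B is at (43.50, -33.40). Since A1 is tangent to AW there, KW ⟂ AW and A1 meets LR tangentially, so KL is at right angles to LR, with radius 7.6, so the center K sits 7.6 in from both sides at K = (35.90, -25.80). Then |BK| = |K − B| = 44.21.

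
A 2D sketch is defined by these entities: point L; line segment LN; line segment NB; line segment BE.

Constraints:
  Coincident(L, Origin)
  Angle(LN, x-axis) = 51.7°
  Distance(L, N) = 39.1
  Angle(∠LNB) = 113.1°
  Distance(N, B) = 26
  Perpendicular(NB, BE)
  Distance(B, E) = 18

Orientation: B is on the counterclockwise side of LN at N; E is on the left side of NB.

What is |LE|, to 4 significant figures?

45.08

L is at the origin; LN runs at 51.7° with length 39.1, so N = 39.1·(cos 51.7°, sin 51.7°) = (24.23, 30.68). ∠LNB = 113.1°, so NB runs at 51.7° + (180° − 113.1°) = 118.6° from the x-axis; with |NB| = 26.0, B = N + 26.0·(cos 118.6°, sin 118.6°) = (11.79, 53.51). NB is perpendicular to BE; with |BE| = 18.0 on the left of NB, E = B + 18.0·(-0.8780, -0.4787) = (-4.016, 44.90). Then |LE| = |E − L| = 45.08.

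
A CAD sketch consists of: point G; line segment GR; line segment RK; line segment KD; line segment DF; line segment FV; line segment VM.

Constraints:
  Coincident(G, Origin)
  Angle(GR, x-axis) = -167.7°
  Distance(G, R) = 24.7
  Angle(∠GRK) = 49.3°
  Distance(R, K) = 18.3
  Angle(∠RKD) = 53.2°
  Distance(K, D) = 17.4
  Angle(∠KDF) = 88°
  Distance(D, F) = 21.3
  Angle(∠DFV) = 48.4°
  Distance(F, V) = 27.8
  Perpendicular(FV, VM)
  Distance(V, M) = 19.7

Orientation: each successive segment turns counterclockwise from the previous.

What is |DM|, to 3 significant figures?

14.2

G is at the origin; GR runs at -167.7° with length 24.7, so R = (-24.1, -5.26). ∠GRK = 49.3° gives RK at -37.0° from the x-axis; with |RK| = 18.3, K = (-9.52, -16.3). ∠RKD = 53.2° gives KD at 89.8° from the x-axis; with |KD| = 17.4, D = (-9.46, 1.12). ∠KDF = 88.0° gives DF at -178° from the x-axis; with |DF| = 21.3, F = (-30.7, 0.456). ∠DFV = 48.4° gives FV at -46.6° from the x-axis; with |FV| = 27.8, V = (-11.6, -19.7). The perpendicularity gives VM at right angles to FV, so VM runs at 43.4°; with |VM| = 19.7, M = (2.67, -6.21). Then |DM| = |M − D| = 14.2.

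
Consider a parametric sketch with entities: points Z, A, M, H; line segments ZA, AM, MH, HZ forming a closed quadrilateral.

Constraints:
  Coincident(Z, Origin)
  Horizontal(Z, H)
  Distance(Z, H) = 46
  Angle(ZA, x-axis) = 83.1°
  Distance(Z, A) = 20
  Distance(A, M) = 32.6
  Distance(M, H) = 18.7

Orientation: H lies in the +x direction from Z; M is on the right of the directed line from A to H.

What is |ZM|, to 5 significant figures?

27.359

Checks: |AM| = 32.60 ✓; |MH| = 18.70 ✓.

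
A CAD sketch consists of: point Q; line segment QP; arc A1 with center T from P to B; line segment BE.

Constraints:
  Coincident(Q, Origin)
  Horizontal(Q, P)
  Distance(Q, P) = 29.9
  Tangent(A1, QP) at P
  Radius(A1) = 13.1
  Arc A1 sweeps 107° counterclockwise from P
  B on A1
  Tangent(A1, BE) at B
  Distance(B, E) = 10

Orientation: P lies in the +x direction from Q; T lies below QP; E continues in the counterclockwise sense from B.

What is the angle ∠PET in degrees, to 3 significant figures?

15.7°

Q is at the origin; Q and P share the same y with |QP| = 29.9 and P on the +x side, so P = (29.9, 0.00). A1 meets QP tangentially, so TP is at right angles to QP, so T = P + (0, -13.1) = (29.9, -13.1). On A1, P sits at bearing 90° from T; a 107° counterclockwise sweep puts B at bearing 197°, so B = T + 13.1·(cos 197°, sin 197°) = (17.4, -16.9). The tangent condition forces TB to be normal to BE, so BE runs along (−sin 197°, cos 197°); with |BE| = 10.0, E = (20.3, -26.5). Then cos ∠PET = EP·ET / (|EP||ET|), giving 15.7°.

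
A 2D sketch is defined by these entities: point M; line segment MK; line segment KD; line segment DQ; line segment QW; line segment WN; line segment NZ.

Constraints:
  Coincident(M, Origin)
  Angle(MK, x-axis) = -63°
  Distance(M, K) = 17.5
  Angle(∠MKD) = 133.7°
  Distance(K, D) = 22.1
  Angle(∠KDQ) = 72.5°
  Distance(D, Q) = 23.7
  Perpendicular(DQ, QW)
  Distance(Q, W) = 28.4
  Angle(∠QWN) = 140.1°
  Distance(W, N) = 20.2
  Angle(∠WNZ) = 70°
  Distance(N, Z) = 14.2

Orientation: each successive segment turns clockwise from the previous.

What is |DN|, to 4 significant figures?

45.19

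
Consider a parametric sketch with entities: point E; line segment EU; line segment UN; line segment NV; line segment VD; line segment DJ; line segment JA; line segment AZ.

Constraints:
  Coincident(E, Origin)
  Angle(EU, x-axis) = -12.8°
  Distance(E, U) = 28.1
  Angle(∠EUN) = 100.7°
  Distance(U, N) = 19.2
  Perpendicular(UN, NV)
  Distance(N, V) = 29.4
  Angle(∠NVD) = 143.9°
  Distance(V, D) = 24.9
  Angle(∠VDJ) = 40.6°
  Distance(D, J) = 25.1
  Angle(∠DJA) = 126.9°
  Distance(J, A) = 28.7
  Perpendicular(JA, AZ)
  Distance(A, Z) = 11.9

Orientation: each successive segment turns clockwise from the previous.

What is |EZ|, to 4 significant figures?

39.44

E is at the origin; EU runs at -12.8° with length 28.1, so U = (27.40, -6.226). ∠EUN = 100.7° gives UN at -92.10° from the x-axis; with |UN| = 19.2, N = (26.70, -25.41). UN ⟂ NV, so NV runs at 177.9°; with |NV| = 29.4, V = (-2.682, -24.34). ∠NVD = 143.9° gives VD at 141.8° from the x-axis; with |VD| = 24.9, D = (-22.25, -8.937). ∠VDJ = 40.6° gives DJ at 2.400° from the x-axis; with |DJ| = 25.1, J = (2.828, -7.886). ∠DJA = 126.9° gives JA at -50.70° from the x-axis; with |JA| = 28.7, A = (21.01, -30.10). JA ⟂ AZ, so AZ runs at -140.7°; with |AZ| = 11.9, Z = (11.80, -37.63). Then |EZ| = |Z − E| = 39.44.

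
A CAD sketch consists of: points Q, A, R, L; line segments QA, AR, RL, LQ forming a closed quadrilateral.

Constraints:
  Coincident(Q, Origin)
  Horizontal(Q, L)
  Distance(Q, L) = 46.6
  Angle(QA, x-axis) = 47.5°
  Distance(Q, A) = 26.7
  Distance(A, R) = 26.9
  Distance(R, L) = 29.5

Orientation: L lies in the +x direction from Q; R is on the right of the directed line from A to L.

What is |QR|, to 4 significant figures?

19.39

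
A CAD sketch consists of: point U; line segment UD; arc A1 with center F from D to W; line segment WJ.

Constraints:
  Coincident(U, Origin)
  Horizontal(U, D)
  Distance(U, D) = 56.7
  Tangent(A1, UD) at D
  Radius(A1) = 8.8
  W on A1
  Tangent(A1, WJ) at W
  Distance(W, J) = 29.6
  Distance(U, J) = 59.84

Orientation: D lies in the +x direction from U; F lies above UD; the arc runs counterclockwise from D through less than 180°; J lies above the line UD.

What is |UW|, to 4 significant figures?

65.32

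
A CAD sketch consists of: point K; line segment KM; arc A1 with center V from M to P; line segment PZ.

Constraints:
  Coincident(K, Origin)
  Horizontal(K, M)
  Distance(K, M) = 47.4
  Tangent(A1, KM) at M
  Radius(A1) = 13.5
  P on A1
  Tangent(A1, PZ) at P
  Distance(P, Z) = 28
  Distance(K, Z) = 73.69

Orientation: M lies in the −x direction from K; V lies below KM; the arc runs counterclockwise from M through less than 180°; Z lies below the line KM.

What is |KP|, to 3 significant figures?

62.4

Checks: |VP| = 13.50 ✓; ∠(VP, PZ) = 90.00° ✓; |PZ| = 28.00 ✓; |KZ| = 73.69 ✓.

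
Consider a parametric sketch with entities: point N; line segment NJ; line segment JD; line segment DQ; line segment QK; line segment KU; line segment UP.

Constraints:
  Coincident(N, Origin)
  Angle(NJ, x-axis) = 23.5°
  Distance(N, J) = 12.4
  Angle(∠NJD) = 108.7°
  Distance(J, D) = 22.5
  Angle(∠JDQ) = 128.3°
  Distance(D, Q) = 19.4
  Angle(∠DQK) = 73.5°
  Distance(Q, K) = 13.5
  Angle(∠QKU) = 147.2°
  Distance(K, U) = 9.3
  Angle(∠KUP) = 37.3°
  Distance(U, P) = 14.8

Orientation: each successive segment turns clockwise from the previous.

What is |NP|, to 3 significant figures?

30.1

N is at the origin; NJ runs at 23.5° with length 12.4, so J = (11.4, 4.94). ∠NJD = 108.7° gives JD at -47.8° from the x-axis; with |JD| = 22.5, D = (26.5, -11.7). ∠JDQ = 128.3° gives DQ at -99.5° from the x-axis; with |DQ| = 19.4, Q = (23.3, -30.9). ∠DQK = 73.5° gives QK at 154° from the x-axis; with |QK| = 13.5, K = (11.1, -24.9). ∠QKU = 147.2° gives KU at 121° from the x-axis; with |KU| = 9.3, U = (6.33, -17.0). ∠KUP = 37.3° gives UP at -21.5° from the x-axis; with |UP| = 14.8, P = (20.1, -22.4). Then |NP| = |P − N| = 30.1.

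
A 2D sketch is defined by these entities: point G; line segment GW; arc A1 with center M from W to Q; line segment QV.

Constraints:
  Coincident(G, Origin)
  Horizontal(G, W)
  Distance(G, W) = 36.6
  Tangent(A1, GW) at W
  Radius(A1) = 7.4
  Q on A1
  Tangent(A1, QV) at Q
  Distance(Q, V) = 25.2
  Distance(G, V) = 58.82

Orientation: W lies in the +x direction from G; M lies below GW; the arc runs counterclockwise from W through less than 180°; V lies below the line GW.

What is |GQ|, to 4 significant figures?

34.36

G is at the origin; G and W share the same y with |GW| = 36.6 and W on the +x side, so W = (36.60, 0.000). Since A1 is tangent to GW there, MW ⟂ GW, so M = W + (0, -7.4) = (36.60, -7.400). Since MQ ⟂ QV (tangency), |MV| = √(7.4² + 25.2²) = 26.26 regardless of where Q sits on A1. So V lies on both circle(G, 58.82) and circle(M, 26.26); the below-GW intersection is V = (50.95, -29.40). Q is the foot of the tangent from V: Q = (31.79, -13.02).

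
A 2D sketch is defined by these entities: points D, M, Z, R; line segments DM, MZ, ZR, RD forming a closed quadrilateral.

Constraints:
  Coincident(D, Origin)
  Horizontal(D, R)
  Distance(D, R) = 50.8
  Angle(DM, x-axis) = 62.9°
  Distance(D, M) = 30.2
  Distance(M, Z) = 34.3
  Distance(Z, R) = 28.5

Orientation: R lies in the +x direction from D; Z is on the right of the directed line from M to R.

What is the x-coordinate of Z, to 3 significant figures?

23.0

Checks: |MZ| = 34.30 ✓; |ZR| = 28.50 ✓.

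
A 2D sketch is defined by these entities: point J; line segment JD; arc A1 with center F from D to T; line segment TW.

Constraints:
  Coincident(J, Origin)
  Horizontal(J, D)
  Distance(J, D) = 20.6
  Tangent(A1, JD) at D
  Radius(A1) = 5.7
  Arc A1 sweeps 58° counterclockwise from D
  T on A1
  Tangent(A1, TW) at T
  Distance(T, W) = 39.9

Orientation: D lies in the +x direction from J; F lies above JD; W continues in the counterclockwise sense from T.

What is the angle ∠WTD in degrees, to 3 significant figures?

151°

J is at the origin; J and D share the same y with |JD| = 20.6 and D on the +x side, so D = (20.6, 0.00). The tangent condition forces FD to be normal to JD, so F = D + (0, 5.7) = (20.6, 5.70). On A1, D sits at bearing -90° from F; a 58° counterclockwise sweep puts T at bearing -32°, so T = F + 5.7·(cos -32°, sin -32°) = (25.4, 2.68). A1 meets TW tangentially, so FT is at right angles to TW, so TW runs along (−sin -32°, cos -32°); with |TW| = 39.9, W = (46.6, 36.5). Then cos ∠WTD = TW·TD / (|TW||TD|), giving 151°.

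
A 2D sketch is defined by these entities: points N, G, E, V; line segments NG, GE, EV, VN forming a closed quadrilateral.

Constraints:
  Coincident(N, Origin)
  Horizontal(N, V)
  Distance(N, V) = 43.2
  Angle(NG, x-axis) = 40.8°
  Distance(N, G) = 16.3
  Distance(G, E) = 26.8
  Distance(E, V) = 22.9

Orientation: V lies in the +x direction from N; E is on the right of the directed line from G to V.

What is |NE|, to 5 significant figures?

27.849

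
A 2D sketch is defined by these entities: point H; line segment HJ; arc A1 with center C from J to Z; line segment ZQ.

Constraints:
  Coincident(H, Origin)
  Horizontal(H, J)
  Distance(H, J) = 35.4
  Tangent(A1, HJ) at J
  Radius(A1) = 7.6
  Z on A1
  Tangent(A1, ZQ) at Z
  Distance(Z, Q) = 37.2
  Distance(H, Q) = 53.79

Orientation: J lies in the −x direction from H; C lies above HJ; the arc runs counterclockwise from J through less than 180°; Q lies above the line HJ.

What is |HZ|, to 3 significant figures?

28.9

Checks: |CZ| = 7.600 ✓; ∠(CZ, ZQ) = 90.00° ✓; |ZQ| = 37.20 ✓; |HQ| = 53.79 ✓.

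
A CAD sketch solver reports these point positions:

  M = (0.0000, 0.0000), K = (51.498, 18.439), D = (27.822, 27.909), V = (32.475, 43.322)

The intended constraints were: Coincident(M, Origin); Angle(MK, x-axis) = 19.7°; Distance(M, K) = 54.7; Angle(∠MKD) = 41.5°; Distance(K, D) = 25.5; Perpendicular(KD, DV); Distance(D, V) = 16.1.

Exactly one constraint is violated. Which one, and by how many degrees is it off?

Perpendicular(KD, DV) — off by 5.00°.

M = (0.00, 0.00) ✓; MK at 19.70° ✓; |MK| = 54.70 ✓; ∠MKD = 41.50° ✓; |KD| = 25.50 ✓; ∠(KD, DV) = 85.00° ✗; |DV| = 16.10 ✓.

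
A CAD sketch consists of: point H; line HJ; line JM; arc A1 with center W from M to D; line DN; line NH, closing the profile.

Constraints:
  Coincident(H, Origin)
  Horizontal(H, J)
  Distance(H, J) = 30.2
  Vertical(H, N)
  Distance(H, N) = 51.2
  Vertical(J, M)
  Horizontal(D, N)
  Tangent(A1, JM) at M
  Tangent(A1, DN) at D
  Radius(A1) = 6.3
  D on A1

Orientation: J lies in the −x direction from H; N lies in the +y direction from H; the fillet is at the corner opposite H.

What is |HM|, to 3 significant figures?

54.1

H is at the origin; H and J share the same y with |HJ| = 30.2 and J on the −x side, so J = (-30.2, 0.00). HN is vertical with |HN| = 51.2 and N on the +y side, so N = (0.00, 51.2). The virtual corner opposite H is at (-30.2, 51.2). The tangent condition forces WM to be normal to JM and the tangent condition forces WD to be normal to DN, with radius 6.3, so the center W sits 6.3 in from both sides at W = (-23.9, 44.9). That places the tangent points at M = (-30.2, 44.9) on JM and D = (-23.9, 51.2) on DN. Then |HM| = |M − H| = 54.1.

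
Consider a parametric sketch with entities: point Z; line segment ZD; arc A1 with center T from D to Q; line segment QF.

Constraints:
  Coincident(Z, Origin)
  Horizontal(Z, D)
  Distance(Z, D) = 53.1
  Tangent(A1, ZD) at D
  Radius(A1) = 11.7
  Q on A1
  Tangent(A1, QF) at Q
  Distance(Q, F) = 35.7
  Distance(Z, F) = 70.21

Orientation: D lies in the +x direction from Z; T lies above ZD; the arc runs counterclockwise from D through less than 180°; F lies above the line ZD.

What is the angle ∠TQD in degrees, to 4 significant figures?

33.66°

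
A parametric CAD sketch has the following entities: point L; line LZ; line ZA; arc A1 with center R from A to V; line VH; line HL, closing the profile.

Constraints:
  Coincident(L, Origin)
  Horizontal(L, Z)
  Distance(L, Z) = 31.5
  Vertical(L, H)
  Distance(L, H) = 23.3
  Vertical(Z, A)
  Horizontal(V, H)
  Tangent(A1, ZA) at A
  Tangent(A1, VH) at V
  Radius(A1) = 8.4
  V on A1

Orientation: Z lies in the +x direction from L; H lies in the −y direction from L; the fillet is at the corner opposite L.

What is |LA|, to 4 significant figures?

34.85

L is at the origin; LZ is horizontal with |LZ| = 31.5 and Z on the +x side, so Z = (31.50, 0.000). L and H share the same x with |LH| = 23.3 and H on the −y side, so H = (0.000, -23.30). The virtual corner opposite L is at (31.50, -23.30). The tangent condition forces RA to be normal to ZA and since A1 is tangent to VH there, RV ⟂ VH, with radius 8.4, so the center R sits 8.4 in from both sides at R = (23.10, -14.90). That places the tangent points at A = (31.50, -14.90) on ZA and V = (23.10, -23.30) on VH. Then |LA| = |A − L| = 34.85.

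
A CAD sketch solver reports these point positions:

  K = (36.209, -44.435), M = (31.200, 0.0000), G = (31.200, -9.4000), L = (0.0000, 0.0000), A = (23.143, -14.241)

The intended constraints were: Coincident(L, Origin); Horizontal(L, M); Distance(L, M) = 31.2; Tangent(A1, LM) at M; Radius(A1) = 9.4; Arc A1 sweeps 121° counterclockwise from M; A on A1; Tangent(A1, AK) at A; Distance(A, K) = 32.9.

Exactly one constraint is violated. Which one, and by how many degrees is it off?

Tangent(A1, AK) at A — off by 7.60°.

L = (0.00, 0.00) ✓; L.y = 0.00, M.y = 0.00 ✓; |LM| = 31.20 ✓; ∠(GM, ML) = 90.00° ✓; |GM| = 9.400 ✓; bearing(G→A) − bearing(G→M) = 121.0° ✓; |GA| = 9.399 ✓; ∠(GA, AK) = 97.60° ✗; |AK| = 32.90 ✓.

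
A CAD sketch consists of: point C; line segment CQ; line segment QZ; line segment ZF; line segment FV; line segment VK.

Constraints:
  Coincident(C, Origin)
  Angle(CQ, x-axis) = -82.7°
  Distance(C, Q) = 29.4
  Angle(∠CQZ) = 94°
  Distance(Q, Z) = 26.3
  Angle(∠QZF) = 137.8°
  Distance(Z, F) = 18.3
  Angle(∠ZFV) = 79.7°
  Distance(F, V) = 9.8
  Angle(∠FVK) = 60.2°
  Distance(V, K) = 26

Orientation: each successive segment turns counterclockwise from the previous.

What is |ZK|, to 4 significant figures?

7.851

C is at the origin; CQ runs at -82.7° with length 29.4, so Q = (3.736, -29.16). ∠CQZ = 94.0° gives QZ at 3.300° from the x-axis; with |QZ| = 26.3, Z = (29.99, -27.65). ∠QZF = 137.8° gives ZF at 45.50° from the x-axis; with |ZF| = 18.3, F = (42.82, -14.60). ∠ZFV = 79.7° gives FV at 145.8° from the x-axis; with |FV| = 9.8, V = (34.71, -9.087). ∠FVK = 60.2° gives VK at -94.40° from the x-axis; with |VK| = 26.0, K = (32.72, -35.01). Then |ZK| = |K − Z| = 7.851.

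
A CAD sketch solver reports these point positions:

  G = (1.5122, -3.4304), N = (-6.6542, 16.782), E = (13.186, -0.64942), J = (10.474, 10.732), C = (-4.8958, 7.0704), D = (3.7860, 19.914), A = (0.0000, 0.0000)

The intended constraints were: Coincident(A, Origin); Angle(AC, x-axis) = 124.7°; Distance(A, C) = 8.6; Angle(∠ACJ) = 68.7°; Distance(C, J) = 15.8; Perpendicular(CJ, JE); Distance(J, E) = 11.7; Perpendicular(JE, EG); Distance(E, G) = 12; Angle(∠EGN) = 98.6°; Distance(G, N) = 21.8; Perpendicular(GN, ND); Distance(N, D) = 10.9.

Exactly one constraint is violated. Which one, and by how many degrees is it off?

Perpendicular(GN, ND) — off by 5.30°.

A = (0.00, 0.00) ✓; AC at 124.7° ✓; |AC| = 8.600 ✓; ∠ACJ = 68.70° ✓; |CJ| = 15.80 ✓; ∠(CJ, JE) = 90.00° ✓; |JE| = 11.70 ✓; ∠(JE, EG) = 90.00° ✓; |EG| = 12.00 ✓; ∠EGN = 98.60° ✓; |GN| = 21.80 ✓; ∠(GN, ND) = 95.30° ✗; |ND| = 10.90 ✓.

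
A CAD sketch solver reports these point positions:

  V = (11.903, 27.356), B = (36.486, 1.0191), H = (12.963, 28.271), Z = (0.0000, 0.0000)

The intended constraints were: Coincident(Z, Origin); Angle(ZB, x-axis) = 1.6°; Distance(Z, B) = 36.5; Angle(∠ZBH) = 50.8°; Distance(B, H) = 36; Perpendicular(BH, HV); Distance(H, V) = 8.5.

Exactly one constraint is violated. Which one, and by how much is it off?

Distance(H, V) = 8.5 — off by 7.10.

Z = (0.00, 0.00) ✓; ZB at 1.600° ✓; |ZB| = 36.50 ✓; ∠ZBH = 50.80° ✓; |BH| = 36.00 ✓; ∠(BH, HV) = 90.00° ✓; |HV| = 1.400 ✗.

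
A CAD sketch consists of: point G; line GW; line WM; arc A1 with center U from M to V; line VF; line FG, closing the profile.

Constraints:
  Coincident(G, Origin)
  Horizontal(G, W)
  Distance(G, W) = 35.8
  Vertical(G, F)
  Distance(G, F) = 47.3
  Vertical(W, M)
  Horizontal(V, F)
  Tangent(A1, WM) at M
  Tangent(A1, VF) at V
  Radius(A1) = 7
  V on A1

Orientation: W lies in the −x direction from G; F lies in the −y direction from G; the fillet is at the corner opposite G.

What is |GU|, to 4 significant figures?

49.53

G is at the origin; G and W share the same y with |GW| = 35.8 and W on the −x side, so W = (-35.80, 0.000). GF is vertical with |GF| = 47.3 and F on the −y side, so F = (0.000, -47.30). The virtual corner opposite G is at (-35.80, -47.30). Tangency of A1 to WM means the radius UM is perpendicular to WM and the tangent condition forces UV to be normal to VF, with radius 7.0, so the center U sits 7.0 in from both sides at U = (-28.80, -40.30). Then |GU| = |U − G| = 49.53.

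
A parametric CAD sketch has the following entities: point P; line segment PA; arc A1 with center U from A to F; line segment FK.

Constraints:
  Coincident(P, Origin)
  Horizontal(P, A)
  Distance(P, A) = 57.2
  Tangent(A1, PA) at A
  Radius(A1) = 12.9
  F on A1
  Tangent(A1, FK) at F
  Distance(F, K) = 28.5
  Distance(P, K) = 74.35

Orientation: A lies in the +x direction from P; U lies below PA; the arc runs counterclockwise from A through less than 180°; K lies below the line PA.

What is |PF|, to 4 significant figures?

49.80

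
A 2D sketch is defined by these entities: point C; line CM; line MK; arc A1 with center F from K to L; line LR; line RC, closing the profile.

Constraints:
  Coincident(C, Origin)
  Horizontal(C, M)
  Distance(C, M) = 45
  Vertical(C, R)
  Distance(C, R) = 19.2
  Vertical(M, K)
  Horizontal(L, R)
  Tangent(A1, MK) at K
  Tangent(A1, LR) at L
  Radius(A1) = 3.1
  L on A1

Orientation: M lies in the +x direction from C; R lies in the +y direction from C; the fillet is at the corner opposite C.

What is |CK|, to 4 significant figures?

47.79

C is at the origin; C and M share the same y with |CM| = 45.0 and M on the +x side, so M = (45.00, 0.000). CR is vertical with |CR| = 19.2 and R on the +y side, so R = (0.000, 19.20). The virtual corner opposite C is at (45.00, 19.20). Tangency of A1 to MK means the radius FK is perpendicular to MK and since A1 is tangent to LR there, FL ⟂ LR, with radius 3.1, so the center F sits 3.1 in from both sides at F = (41.90, 16.10). That places the tangent points at K = (45.00, 16.10) on MK and L = (41.90, 19.20) on LR. Then |CK| = |K − C| = 47.79.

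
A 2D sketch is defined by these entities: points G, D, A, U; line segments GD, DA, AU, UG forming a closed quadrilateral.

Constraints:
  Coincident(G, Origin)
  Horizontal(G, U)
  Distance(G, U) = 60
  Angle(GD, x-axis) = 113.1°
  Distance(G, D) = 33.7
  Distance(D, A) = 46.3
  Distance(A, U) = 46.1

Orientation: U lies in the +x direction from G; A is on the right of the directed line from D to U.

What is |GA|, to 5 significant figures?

15.613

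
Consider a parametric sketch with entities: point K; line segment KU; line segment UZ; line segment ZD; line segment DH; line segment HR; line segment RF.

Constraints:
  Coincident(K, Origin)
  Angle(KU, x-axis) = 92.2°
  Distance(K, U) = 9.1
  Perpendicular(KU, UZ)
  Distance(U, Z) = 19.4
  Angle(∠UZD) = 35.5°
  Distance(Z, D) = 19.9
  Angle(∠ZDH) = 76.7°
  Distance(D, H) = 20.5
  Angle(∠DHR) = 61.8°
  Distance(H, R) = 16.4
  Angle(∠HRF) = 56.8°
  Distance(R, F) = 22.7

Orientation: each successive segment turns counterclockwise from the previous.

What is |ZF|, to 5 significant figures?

24.989

K is at the origin; KU runs at 92.2° with length 9.1, so U = (-0.34933, 9.0933). The perpendicularity gives UZ at right angles to KU, so UZ runs at -177.80°; with |UZ| = 19.4, Z = (-19.735, 8.3486). ∠UZD = 35.5° gives ZD at -33.300° from the x-axis; with |ZD| = 19.9, D = (-3.1025, -2.5770). ∠ZDH = 76.7° gives DH at 70.000° from the x-axis; with |DH| = 20.5, H = (3.9089, 16.687). ∠DHR = 61.8° gives HR at -171.80° from the x-axis; with |HR| = 16.4, R = (-12.323, 14.348). ∠HRF = 56.8° gives RF at -48.600° from the x-axis; with |RF| = 22.7, F = (2.6884, -2.6799). Then |ZF| = |F − Z| = 24.989.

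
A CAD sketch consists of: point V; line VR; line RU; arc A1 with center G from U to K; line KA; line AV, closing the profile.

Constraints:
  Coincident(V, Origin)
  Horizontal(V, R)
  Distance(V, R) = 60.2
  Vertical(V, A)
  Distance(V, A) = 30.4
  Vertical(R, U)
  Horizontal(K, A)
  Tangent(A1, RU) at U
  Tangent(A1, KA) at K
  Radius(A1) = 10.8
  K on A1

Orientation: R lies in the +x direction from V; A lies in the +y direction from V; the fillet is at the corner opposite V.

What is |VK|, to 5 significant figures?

58.004

V is at the origin; VR is horizontal with |VR| = 60.2 and R on the +x side, so R = (60.200, 0.0000). V and A share the same x with |VA| = 30.4 and A on the +y side, so A = (0.0000, 30.400). The virtual corner opposite V is at (60.200, 30.400). The tangent condition forces GU to be normal to RU and A1 meets KA tangentially, so GK is at right angles to KA, with radius 10.8, so the center G sits 10.8 in from both sides at G = (49.400, 19.600). That places the tangent points at U = (60.200, 19.600) on RU and K = (49.400, 30.400) on KA. Then |VK| = |K − V| = 58.004.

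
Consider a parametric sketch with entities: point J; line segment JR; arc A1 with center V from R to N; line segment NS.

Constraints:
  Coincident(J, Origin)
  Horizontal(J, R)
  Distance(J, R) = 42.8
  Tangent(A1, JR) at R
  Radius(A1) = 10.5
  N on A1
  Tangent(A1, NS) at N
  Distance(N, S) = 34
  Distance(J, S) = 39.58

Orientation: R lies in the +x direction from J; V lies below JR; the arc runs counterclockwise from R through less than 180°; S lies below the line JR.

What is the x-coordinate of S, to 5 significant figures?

17.485

J is at the origin; J and R share the same y with |JR| = 42.8 and R on the +x side, so R = (42.800, 0.0000). Tangency of A1 to JR means the radius VR is perpendicular to JR, so V = R + (0, -10.5) = (42.800, -10.500). Since VN ⟂ NS (tangency), |VS| = √(10.5² + 34.0²) = 35.584 regardless of where N sits on A1. So S lies on both circle(J, 39.58) and circle(V, 35.584); the below-JR intersection is S = (17.485, -35.508). N is the foot of the tangent from S: N = (33.545, -5.5403).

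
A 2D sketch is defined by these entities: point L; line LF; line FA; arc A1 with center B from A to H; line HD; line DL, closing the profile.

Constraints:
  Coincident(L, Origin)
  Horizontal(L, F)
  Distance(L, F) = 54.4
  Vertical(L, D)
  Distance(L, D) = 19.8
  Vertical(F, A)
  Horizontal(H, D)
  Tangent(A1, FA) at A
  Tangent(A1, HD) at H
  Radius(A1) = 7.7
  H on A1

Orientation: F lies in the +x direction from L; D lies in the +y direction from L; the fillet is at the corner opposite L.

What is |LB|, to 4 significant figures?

48.24

L and D share the same x with |LD| = 19.8 and D on the +y side, so D = (0.000, 19.80). The virtual corner opposite L is at (54.40, 19.80). Since A1 is tangent to FA there, BA ⟂ FA and tangency of A1 to HD means the radius BH is perpendicular to HD, with radius 7.7, so the center B sits 7.7 in from both sides at B = (46.70, 12.10). Then |LB| = |B − L| = 48.24.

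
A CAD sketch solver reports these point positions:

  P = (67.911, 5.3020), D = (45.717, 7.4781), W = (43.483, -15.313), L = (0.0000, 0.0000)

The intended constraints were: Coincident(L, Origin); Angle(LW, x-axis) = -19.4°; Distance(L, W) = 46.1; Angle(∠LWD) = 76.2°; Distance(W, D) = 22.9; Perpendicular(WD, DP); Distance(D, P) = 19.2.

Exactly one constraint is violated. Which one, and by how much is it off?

Distance(D, P) = 19.2 — off by 3.10.

L = (0.00, 0.00) ✓; LW at -19.40° ✓; |LW| = 46.10 ✓; ∠LWD = 76.20° ✓; |WD| = 22.90 ✓; ∠(WD, DP) = 90.00° ✓; |DP| = 22.30 ✗.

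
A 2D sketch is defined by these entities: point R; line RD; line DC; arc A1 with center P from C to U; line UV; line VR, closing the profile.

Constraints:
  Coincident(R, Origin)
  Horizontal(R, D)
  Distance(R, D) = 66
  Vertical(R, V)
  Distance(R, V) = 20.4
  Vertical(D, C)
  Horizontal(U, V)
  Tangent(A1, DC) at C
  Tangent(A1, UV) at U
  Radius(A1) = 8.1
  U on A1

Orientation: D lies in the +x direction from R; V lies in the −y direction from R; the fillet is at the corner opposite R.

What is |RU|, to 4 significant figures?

61.39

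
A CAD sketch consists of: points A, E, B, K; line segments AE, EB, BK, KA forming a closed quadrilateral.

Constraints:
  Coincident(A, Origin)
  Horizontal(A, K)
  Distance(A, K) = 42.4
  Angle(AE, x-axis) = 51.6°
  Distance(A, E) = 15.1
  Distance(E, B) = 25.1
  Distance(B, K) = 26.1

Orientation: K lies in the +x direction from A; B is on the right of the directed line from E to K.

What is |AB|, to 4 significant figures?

22.08

A is at the origin; A and K share the same y with |AK| = 42.4 and K in +x, so K = (42.4, 0). AE runs at 51.6° with |AE| = 15.1, so E = (9.379, 11.83). B is determined by |EB| = 25.1 and |BK| = 26.1 together: it lies at the intersection of circle(E, 25.1) and circle(K, 26.1). With |EK| = 35.08, the foot of the radical line on EK is 16.81 from E and the perpendicular offset is √(25.1² − 16.81²) = 18.64. Taking the right-of-EK solution: B = (18.91, -11.38).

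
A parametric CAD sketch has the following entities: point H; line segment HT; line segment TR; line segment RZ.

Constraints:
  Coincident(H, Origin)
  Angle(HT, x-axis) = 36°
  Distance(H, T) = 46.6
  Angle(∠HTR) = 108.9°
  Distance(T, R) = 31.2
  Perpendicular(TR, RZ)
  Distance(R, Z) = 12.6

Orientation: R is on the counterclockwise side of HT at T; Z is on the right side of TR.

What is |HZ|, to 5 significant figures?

73.189

∠HTR = 108.9°, so TR runs at 36.0° + (180° − 108.9°) = 107.10° from the x-axis; with |TR| = 31.2, R = T + 31.2·(cos 107.10°, sin 107.10°) = (28.526, 57.212). TR is perpendicular to RZ; with |RZ| = 12.6 on the right of TR, Z = R + 12.6·(0.95579, 0.29404) = (40.569, 60.916). Then |HZ| = |Z − H| = 73.189.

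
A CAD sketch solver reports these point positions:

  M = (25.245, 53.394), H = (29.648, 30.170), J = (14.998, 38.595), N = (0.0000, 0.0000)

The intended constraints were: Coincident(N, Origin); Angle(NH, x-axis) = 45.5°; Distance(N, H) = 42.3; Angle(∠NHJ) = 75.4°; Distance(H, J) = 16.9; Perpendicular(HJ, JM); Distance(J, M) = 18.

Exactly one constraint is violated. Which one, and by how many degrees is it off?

Perpendicular(HJ, JM) — off by 4.80°.

N = (0.00, 0.00) ✓; NH at 45.50° ✓; |NH| = 42.30 ✓; ∠NHJ = 75.40° ✓; |HJ| = 16.90 ✓; ∠(HJ, JM) = 94.80° ✗; |JM| = 18.00 ✓.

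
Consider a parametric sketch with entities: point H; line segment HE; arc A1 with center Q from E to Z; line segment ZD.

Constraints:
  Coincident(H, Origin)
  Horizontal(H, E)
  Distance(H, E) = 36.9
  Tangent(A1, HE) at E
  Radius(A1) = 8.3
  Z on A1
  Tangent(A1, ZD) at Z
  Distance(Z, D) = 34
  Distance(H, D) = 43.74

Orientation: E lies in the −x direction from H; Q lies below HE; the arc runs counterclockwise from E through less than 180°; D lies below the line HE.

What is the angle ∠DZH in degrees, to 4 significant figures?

65.27°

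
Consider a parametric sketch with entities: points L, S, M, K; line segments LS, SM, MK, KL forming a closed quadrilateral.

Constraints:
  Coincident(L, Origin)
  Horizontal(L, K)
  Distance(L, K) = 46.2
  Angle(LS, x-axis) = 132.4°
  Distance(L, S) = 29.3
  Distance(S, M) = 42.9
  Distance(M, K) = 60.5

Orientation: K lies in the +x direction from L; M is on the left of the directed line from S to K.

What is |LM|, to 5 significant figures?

51.615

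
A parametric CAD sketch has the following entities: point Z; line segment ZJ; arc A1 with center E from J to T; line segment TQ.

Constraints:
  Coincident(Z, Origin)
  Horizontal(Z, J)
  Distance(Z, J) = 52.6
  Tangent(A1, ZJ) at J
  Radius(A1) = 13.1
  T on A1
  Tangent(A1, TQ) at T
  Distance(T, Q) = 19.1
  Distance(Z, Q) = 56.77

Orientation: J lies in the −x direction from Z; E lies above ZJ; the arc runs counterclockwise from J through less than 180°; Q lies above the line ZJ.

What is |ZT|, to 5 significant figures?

43.175

Z is at the origin; Z and J share the same y with |ZJ| = 52.6 and J on the −x side, so J = (-52.600, 0.0000). Since A1 is tangent to ZJ there, EJ ⟂ ZJ, so E = J + (0, 13.1) = (-52.600, 13.100). Since ET ⟂ TQ (tangency), |EQ| = √(13.1² + 19.1²) = 23.161 regardless of where T sits on A1. So Q lies on both circle(Z, 56.77) and circle(E, 23.161); the above-ZJ intersection is Q = (-44.776, 34.899). T is the foot of the tangent from Q: T = (-39.929, 16.424).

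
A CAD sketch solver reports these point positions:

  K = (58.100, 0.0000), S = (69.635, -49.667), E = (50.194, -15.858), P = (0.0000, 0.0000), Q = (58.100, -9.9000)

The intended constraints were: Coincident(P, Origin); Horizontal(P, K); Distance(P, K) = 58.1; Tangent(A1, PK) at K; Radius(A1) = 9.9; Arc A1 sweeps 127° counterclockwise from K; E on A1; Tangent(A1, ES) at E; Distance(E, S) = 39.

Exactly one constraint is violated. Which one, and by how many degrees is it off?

Tangent(A1, ES) at E — off by 7.10°.

P = (0.00, 0.00) ✓; P.y = 0.00, K.y = 0.00 ✓; |PK| = 58.10 ✓; ∠(QK, KP) = 90.00° ✓; |QK| = 9.900 ✓; bearing(Q→E) − bearing(Q→K) = 127.0° ✓; |QE| = 9.900 ✓; ∠(QE, ES) = 97.10° ✗; |ES| = 39.00 ✓.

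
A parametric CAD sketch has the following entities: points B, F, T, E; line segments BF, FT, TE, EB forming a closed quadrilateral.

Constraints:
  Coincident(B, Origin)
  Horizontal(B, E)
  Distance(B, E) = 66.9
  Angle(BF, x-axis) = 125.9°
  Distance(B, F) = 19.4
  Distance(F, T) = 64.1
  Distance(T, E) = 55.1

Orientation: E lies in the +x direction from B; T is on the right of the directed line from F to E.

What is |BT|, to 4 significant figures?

44.70

B is at the origin; B and E share the same y with |BE| = 66.9 and E in +x, so E = (66.9, 0). BF runs at 125.9° with |BF| = 19.4, so F = (-11.38, 15.71). T is determined by |FT| = 64.1 and |TE| = 55.1 together: it lies at the intersection of circle(F, 64.1) and circle(E, 55.1). With |FE| = 79.84, the foot of the radical line on FE is 46.64 from F and the perpendicular offset is √(64.1² − 46.64²) = 43.97. Taking the right-of-FE solution: T = (25.69, -36.58).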